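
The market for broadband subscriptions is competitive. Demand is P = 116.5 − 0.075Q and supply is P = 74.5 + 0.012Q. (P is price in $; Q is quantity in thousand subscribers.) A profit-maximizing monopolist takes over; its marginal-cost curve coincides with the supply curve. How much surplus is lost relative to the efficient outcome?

$2172.91 thousand

Competitive equilibrium: 116.5 − 0.075Q = 74.5 + 0.012Q → Q* = 482.75862, P* = 80.2931.
Marginal revenue: MR = 116.5 − 0.15Q. Set MR = MC: 116.5 − 0.15Q = 74.5 + 0.012Q → Q_m = 259.25926.
Price P_m = 116.5 − 0.075·259.25926 = 97.05556; MC(Q_m) = 74.5 + 0.012·259.25926 = 77.61111.
Competitive Q* = 482.75862, so ΔQ = 223.49936; wedge = 97.05556 − 77.61111 = 19.44445.
Welfare loss = ½ × 223.49936 × 19.44445 = $2172.91 thousand.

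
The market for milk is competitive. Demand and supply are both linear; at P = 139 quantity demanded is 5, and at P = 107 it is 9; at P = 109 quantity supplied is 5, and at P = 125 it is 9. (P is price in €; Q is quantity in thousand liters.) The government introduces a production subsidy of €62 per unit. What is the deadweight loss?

€160.17 thousand

Demand slope = (107 − 139)/(9 − 5) = −8, so P = 179 − 8Q.
Supply slope = (125 − 109)/(9 − 5) = 4, so P = 89 + 4Q.
Competitive equilibrium: 179 − 8Q = 89 + 4Q → Q* = 7.5, P* = 119.
The subsidy lowers effective supply by 62: P = 27 + 4Q.
New quantity: 179 − 8Q = 27 + 4Q → Q' = 12.6667.
Overproduction ΔQ = 12.6667 − 7.5 = 5.1667; wedge = subsidy = 62.
The triangle = ½ × 5.1667 × 62 = €160.17 thousand.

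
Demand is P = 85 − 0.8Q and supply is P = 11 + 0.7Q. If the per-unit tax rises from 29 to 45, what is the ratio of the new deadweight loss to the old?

2.408

Competitive equilibrium: 85 − 0.8Q = 11 + 0.7Q → Q* = 49.3333, P* = 45.5333.
For a per-unit tax t: ΔQ = t/1.5, so DWL = ½·t·(t/1.5) = t²/3.
At t = 29: DWL = 280.333. At t = 45: DWL = 675.
Ratio = (45/29)² = 2.408.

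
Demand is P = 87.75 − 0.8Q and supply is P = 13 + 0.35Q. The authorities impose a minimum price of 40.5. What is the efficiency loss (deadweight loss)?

Competitive equilibrium: 87.75 − 0.8Q = 13 + 0.35Q → Q* = 65, P* = 35.75.
At the floor P = 40.5, quantity demanded = (87.75 − 40.5)/0.8 = 59.0625.
Sellers' marginal cost at Q' = 59.0625: 13 + 0.35·59.0625 = 33.6719.
ΔQ = 65 − 59.0625 = 5.9375; wedge = 40.5 − 33.6719 = 6.8281.
Welfare loss = ½ × 5.9375 × 6.8281 = 20.27.

20.27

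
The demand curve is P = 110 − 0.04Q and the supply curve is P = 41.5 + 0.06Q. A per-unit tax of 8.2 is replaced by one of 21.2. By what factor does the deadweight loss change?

6.684

Competitive equilibrium: 110 − 0.04Q = 41.5 + 0.06Q → Q* = 685, P* = 82.6.
For a per-unit tax t: ΔQ = t/0.1, so DWL = ½·t·(t/0.1) = t²/0.2.
At t = 8.2: DWL = 336.2. At t = 21.2: DWL = 2247.2.
Ratio = (21.2/8.2)² = 6.684.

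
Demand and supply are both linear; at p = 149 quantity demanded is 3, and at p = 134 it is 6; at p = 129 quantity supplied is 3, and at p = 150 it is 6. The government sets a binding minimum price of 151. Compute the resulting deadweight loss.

Demand slope = (134 − 149)/(6 − 3) = −5, so p = 164 − 5q.
Supply slope = (150 − 129)/(6 − 3) = 7, so p = 108 + 7q.
Competitive equilibrium: 164 − 5q = 108 + 7q → q* = 4.6667, p* = 140.6667.
At the floor p = 151, quantity demanded = (164 − 151)/5 = 2.6.
Sellers' marginal cost at q' = 2.6: 108 + 7·2.6 = 126.2.
Δq = 4.6667 − 2.6 = 2.0667; wedge = 151 − 126.2 = 24.8.
The triangle = ½ × 2.0667 × 24.8 = 25.63.

25.63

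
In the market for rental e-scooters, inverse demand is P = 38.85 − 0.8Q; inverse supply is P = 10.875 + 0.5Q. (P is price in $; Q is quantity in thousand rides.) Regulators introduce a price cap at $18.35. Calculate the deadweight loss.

Competitive equilibrium: 38.85 − 0.8Q = 10.875 + 0.5Q → Q* = 21.5192, P* = 21.6346.
At the ceiling P = 18.35, quantity supplied = (18.35 − 10.875)/0.5 = 14.95.
Willingness to pay at Q' = 14.95: 38.85 − 0.8·14.95 = 26.89.
ΔQ = 21.5192 − 14.95 = 6.5692; wedge = 26.89 − 18.35 = 8.54.
Deadweight loss = ½ × 6.5692 × 8.54 = $28.05 thousand.

$28.05 thousand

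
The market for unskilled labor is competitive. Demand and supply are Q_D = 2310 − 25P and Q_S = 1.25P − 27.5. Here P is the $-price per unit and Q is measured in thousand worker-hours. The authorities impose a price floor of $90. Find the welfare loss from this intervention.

$238.10 thousand

In inverse form: demand P = 92.4 − 0.04Q, supply P = 22 + 0.8Q.
Competitive equilibrium: 92.4 − 0.04Q = 22 + 0.8Q → Q* = 83.8095, P* = 89.0476.
At the floor P = 90, quantity demanded = (92.4 − 90)/0.04 = 60.
Sellers' marginal cost at Q' = 60: 22 + 0.8·60 = 70.
ΔQ = 83.8095 − 60 = 23.8095; wedge = 90 − 70 = 20.
DWL = ½ × 23.8095 × 20 = $238.10 thousand.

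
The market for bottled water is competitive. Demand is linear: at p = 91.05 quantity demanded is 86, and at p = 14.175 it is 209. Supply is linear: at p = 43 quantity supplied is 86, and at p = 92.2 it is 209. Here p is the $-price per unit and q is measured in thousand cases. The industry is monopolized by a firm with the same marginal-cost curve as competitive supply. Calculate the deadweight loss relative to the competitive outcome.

Demand slope = (14.175 − 91.05)/(209 − 86) = −0.625, so p = 144.8 − 0.625q.
Supply slope = (92.2 − 43)/(209 − 86) = 0.4, so p = 8.6 + 0.4q.
Competitive equilibrium: 144.8 − 0.625q = 8.6 + 0.4q → q* = 132.878, p* = 61.7512.
Marginal revenue: MR = 144.8 − 1.25q. Set MR = MC: 144.8 − 1.25q = 8.6 + 0.4q → q_m = 82.5455.
Price p_m = 144.8 − 0.625·82.5455 = 93.2091; MC(q_m) = 8.6 + 0.4·82.5455 = 41.6182.
Competitive q* = 132.878, so Δq = 50.3325; wedge = 93.2091 − 41.6182 = 51.5909.
DWL = ½ × 50.3325 × 51.5909 = $1298.35 thousand.

$1298.35 thousand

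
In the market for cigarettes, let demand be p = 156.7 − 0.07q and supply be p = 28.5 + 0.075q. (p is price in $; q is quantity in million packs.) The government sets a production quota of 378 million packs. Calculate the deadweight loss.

Competitive equilibrium: 156.7 − 0.07q = 28.5 + 0.075q → q* = 884.1379, p* = 94.8103.
At q = 378: demand price = 156.7 − 0.07·378 = 130.24; supply price = 28.5 + 0.075·378 = 56.85.
Δq = 884.1379 − 378 = 506.1379; wedge = 130.24 − 56.85 = 73.39.
DWL = ½ × 506.1379 × 73.39 = $18572.73 million.

$18572.73 million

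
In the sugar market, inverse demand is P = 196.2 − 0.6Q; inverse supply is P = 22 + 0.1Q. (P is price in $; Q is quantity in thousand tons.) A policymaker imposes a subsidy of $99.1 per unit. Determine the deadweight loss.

$7014.86 thousand

Competitive equilibrium: 196.2 − 0.6Q = 22 + 0.1Q → Q* = 248.85714, P* = 46.88571.
The subsidy lowers effective supply by 99.1: P = 0.1Q − 77.1.
New quantity: 196.2 − 0.6Q = 0.1Q − 77.1 → Q' = 390.42857.
Overproduction ΔQ = 390.42857 − 248.85714 = 141.57143; wedge = subsidy = 99.1.
DWL = ½ × 141.57143 × 99.1 = $7014.86 thousand.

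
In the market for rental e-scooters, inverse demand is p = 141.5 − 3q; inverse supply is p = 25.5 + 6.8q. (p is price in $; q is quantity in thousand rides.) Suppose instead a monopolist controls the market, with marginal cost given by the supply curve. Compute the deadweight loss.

$37.71 thousand

Competitive equilibrium: 141.5 − 3q = 25.5 + 6.8q → q* = 11.8367, p* = 105.9898.
Marginal revenue: MR = 141.5 − 6q. Set MR = MC: 141.5 − 6q = 25.5 + 6.8q → q_m = 9.0625.
Price p_m = 141.5 − 3·9.0625 = 114.3125; MC(q_m) = 25.5 + 6.8·9.0625 = 87.125.
Competitive q* = 11.8367, so Δq = 2.7742; wedge = 114.3125 − 87.125 = 27.1875.
Deadweight loss = ½ × 2.7742 × 27.1875 = $37.71 thousand.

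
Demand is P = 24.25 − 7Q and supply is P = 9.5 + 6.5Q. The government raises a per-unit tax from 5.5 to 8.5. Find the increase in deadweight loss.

Competitive equilibrium: 24.25 − 7Q = 9.5 + 6.5Q → Q* = 1.0926, P* = 16.6019.
For a per-unit tax t: ΔQ = t/13.5, so DWL = ½·t·(t/13.5) = t²/27.
At t = 5.5: DWL = 1.12. At t = 8.5: DWL = 2.676.
Increase = 2.676 − 1.12 = 1.56.

1.56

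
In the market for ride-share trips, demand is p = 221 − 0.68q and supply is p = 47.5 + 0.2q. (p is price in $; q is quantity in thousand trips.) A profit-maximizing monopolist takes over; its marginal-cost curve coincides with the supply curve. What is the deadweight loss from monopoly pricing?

Competitive equilibrium: 221 − 0.68q = 47.5 + 0.2q → q* = 197.1591, p* = 86.9318.
Marginal revenue: MR = 221 − 1.36q. Set MR = MC: 221 − 1.36q = 47.5 + 0.2q → q_m = 111.2179.
Price p_m = 221 − 0.68·111.2179 = 145.3718; MC(q_m) = 47.5 + 0.2·111.2179 = 69.7436.
Competitive q* = 197.1591, so Δq = 85.9412; wedge = 145.3718 − 69.7436 = 75.6282.
Welfare loss = ½ × 85.9412 × 75.6282 = $3249.79 thousand.

$3249.79 thousand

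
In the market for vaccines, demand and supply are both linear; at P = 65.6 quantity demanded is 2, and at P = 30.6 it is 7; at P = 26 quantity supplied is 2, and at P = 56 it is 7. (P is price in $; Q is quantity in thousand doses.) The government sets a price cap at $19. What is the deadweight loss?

$115.36 thousand

Demand slope = (30.6 − 65.6)/(7 − 2) = −7, so P = 79.6 − 7Q.
Supply slope = (56 − 26)/(7 − 2) = 6, so P = 14 + 6Q.
Competitive equilibrium: 79.6 − 7Q = 14 + 6Q → Q* = 5.0462, P* = 44.2769.
At the ceiling P = 19, quantity supplied = (19 − 14)/6 = 0.8333.
Willingness to pay at Q' = 0.8333: 79.6 − 7·0.8333 = 73.7669.
ΔQ = 5.0462 − 0.8333 = 4.2129; wedge = 73.7669 − 19 = 54.7669.
Deadweight loss = ½ × 4.2129 × 54.7669 = $115.36 thousand.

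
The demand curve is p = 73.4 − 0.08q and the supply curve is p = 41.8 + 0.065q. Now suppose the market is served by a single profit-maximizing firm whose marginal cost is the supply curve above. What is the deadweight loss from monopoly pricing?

Competitive equilibrium: 73.4 − 0.08q = 41.8 + 0.065q → q* = 217.931, p* = 55.9655.
Marginal revenue: MR = 73.4 − 0.16q. Set MR = MC: 73.4 − 0.16q = 41.8 + 0.065q → q_m = 140.4444.
Price p_m = 73.4 − 0.08·140.4444 = 62.1644; MC(q_m) = 41.8 + 0.065·140.4444 = 50.9289.
Competitive q* = 217.931, so Δq = 77.4866; wedge = 62.1644 − 50.9289 = 11.2355.
The triangle = ½ × 77.4866 × 11.2355 = 435.30.

435.30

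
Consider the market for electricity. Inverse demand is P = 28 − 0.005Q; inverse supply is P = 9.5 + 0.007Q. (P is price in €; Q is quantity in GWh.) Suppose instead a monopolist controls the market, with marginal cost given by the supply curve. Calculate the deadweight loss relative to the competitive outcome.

€1233.60

Competitive equilibrium: 28 − 0.005Q = 9.5 + 0.007Q → Q* = 1541.66667, P* = 20.29167.
Marginal revenue: MR = 28 − 0.01Q. Set MR = MC: 28 − 0.01Q = 9.5 + 0.007Q → Q_m = 1088.23529.
Price P_m = 28 − 0.005·1088.23529 = 22.55882; MC(Q_m) = 9.5 + 0.007·1088.23529 = 17.11765.
Competitive Q* = 1541.66667, so ΔQ = 453.43138; wedge = 22.55882 − 17.11765 = 5.44117.
Welfare loss = ½ × 453.43138 × 5.44117 = €1233.60.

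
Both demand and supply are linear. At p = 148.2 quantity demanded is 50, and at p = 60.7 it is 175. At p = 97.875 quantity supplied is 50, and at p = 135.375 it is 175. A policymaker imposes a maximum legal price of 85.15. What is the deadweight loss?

Demand slope = (60.7 − 148.2)/(175 − 50) = −0.7, so p = 183.2 − 0.7q.
Supply slope = (135.375 − 97.875)/(175 − 50) = 0.3, so p = 82.875 + 0.3q.
Competitive equilibrium: 183.2 − 0.7q = 82.875 + 0.3q → q* = 100.325, p* = 112.9725.
At the ceiling p = 85.15, quantity supplied = (85.15 − 82.875)/0.3 = 7.5833.
Willingness to pay at q' = 7.5833: 183.2 − 0.7·7.5833 = 177.8917.
Δq = 100.325 − 7.5833 = 92.7417; wedge = 177.8917 − 85.15 = 92.7417.
Deadweight loss = ½ × 92.7417 × 92.7417 = 4300.51.

4300.51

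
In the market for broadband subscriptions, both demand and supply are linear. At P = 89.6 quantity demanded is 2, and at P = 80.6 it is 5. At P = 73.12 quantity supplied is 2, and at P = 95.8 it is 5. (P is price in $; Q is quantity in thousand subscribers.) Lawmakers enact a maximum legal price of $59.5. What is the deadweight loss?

Demand slope = (80.6 − 89.6)/(5 − 2) = −3, so P = 95.6 − 3Q.
Supply slope = (95.8 − 73.12)/(5 − 2) = 7.56, so P = 58 + 7.56Q.
Competitive equilibrium: 95.6 − 3Q = 58 + 7.56Q → Q* = 3.5606, P* = 84.9182.
At the ceiling P = 59.5, quantity supplied = (59.5 − 58)/7.56 = 0.1984.
Willingness to pay at Q' = 0.1984: 95.6 − 3·0.1984 = 95.0048.
ΔQ = 3.5606 − 0.1984 = 3.3622; wedge = 95.0048 − 59.5 = 35.5048.
Deadweight loss = ½ × 3.3622 × 35.5048 = $59.69 thousand.

$59.69 thousand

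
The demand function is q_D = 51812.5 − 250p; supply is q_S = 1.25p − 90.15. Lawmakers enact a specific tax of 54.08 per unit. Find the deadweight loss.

In inverse form: demand p = 207.25 − 0.004q, supply p = 72.12 + 0.8q.
Competitive equilibrium: 207.25 − 0.004q = 72.12 + 0.8q → q* = 168.0721, p* = 206.5777.
With the tax, the buyer price exceeds the seller price by 54.08: (207.25 − 0.004q) − (72.12 + 0.8q) = 54.08 → q' = 100.8085.
Δq = 168.0721 − 100.8085 = 67.2636; the wedge equals the tax, 54.08.
The triangle = ½ × 67.2636 × 54.08 = 1818.81.

1818.81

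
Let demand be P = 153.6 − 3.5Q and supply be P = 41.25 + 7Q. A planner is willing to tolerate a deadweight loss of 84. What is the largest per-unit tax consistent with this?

Competitive equilibrium: 153.6 − 3.5Q = 41.25 + 7Q → Q* = 10.7, P* = 116.15.
A tax t gives ΔQ = t/10.5 and wedge t, so DWL = t²/21.
t²/21 = 84 → t² = 1764 → t = 42.

42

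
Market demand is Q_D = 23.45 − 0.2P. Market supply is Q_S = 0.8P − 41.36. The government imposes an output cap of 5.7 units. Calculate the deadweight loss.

In inverse form: demand P = 117.25 − 5Q, supply P = 51.7 + 1.25Q.
Competitive equilibrium: 117.25 − 5Q = 51.7 + 1.25Q → Q* = 10.488, P* = 64.81.
At Q = 5.7: demand price = 117.25 − 5·5.7 = 88.75; supply price = 51.7 + 1.25·5.7 = 58.825.
ΔQ = 10.488 − 5.7 = 4.788; wedge = 88.75 − 58.825 = 29.925.
Deadweight loss = ½ × 4.788 × 29.925 = 71.64.

71.64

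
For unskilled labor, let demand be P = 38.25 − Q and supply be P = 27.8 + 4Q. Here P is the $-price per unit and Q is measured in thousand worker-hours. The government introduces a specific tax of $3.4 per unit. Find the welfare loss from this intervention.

Competitive equilibrium: 38.25 − Q = 27.8 + 4Q → Q* = 2.09, P* = 36.16.
With the tax, the buyer price exceeds the seller price by 3.4: (38.25 − Q) − (27.8 + 4Q) = 3.4 → Q' = 1.41.
ΔQ = 2.09 − 1.41 = 0.68; the wedge equals the tax, 3.4.
DWL = ½ × 0.68 × 3.4 = $1.156 thousand.

$1.156 thousand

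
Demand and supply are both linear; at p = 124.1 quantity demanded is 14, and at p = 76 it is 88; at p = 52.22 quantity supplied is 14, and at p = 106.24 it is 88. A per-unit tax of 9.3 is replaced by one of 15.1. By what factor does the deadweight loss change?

Demand slope = (76 − 124.1)/(88 − 14) = −0.65, so p = 133.2 − 0.65q.
Supply slope = (106.24 − 52.22)/(88 − 14) = 0.73, so p = 42 + 0.73q.
Competitive equilibrium: 133.2 − 0.65q = 42 + 0.73q → q* = 66.087, p* = 90.2435.
For a per-unit tax t: Δq = t/1.38, so DWL = ½·t·(t/1.38) = t²/2.76.
At t = 9.3: DWL = 31.337. At t = 15.1: DWL = 82.612.
Ratio = (15.1/9.3)² = 2.636.

2.636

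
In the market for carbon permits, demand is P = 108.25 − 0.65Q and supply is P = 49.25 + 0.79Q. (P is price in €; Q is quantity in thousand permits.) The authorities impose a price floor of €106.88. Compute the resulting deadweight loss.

Competitive equilibrium: 108.25 − 0.65Q = 49.25 + 0.79Q → Q* = 40.97222, P* = 81.61806.
At the floor P = 106.88, quantity demanded = (108.25 − 106.88)/0.65 = 2.10769.
Sellers' marginal cost at Q' = 2.10769: 49.25 + 0.79·2.10769 = 50.91508.
ΔQ = 40.97222 − 2.10769 = 38.86453; wedge = 106.88 − 50.91508 = 55.96492.
DWL = ½ × 38.86453 × 55.96492 = €1087.53 thousand.

€1087.53 thousand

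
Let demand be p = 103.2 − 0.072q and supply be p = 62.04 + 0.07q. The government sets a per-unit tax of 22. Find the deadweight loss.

Competitive equilibrium: 103.2 − 0.072q = 62.04 + 0.07q → q* = 289.8592, p* = 82.3301.
With the tax, the buyer price exceeds the seller price by 22: (103.2 − 0.072q) − (62.04 + 0.07q) = 22 → q' = 134.9296.
Δq = 289.8592 − 134.9296 = 154.9296; the wedge equals the tax, 22.
Welfare loss = ½ × 154.9296 × 22 = 1704.23.

1704.23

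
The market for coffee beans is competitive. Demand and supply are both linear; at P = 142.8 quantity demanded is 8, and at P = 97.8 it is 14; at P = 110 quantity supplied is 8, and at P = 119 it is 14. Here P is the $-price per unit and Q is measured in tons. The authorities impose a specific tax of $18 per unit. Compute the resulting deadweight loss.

$18

Demand slope = (97.8 − 142.8)/(14 − 8) = −7.5, so P = 202.8 − 7.5Q.
Supply slope = (119 − 110)/(14 − 8) = 1.5, so P = 98 + 1.5Q.
Competitive equilibrium: 202.8 − 7.5Q = 98 + 1.5Q → Q* = 11.6444, P* = 115.4667.
With the tax, the buyer price exceeds the seller price by 18: (202.8 − 7.5Q) − (98 + 1.5Q) = 18 → Q' = 9.6444.
ΔQ = 11.6444 − 9.6444 = 2; the wedge equals the tax, 18.
Deadweight loss = ½ × 2 × 18 = $18.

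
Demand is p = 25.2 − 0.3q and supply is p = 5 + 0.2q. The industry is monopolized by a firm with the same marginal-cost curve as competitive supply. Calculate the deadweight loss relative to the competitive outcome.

57.38

Competitive equilibrium: 25.2 − 0.3q = 5 + 0.2q → q* = 40.4, p* = 13.08.
Marginal revenue: MR = 25.2 − 0.6q. Set MR = MC: 25.2 − 0.6q = 5 + 0.2q → q_m = 25.25.
Price p_m = 25.2 − 0.3·25.25 = 17.625; MC(q_m) = 5 + 0.2·25.25 = 10.05.
Competitive q* = 40.4, so Δq = 15.15; wedge = 17.625 − 10.05 = 7.575.
Welfare loss = ½ × 15.15 × 7.575 = 57.38.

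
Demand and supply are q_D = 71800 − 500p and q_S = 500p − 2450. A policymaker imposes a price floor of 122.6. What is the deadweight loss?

In inverse form: demand p = 143.6 − 0.002q, supply p = 4.9 + 0.002q.
Competitive equilibrium: 143.6 − 0.002q = 4.9 + 0.002q → q* = 34675, p* = 74.25.
At the floor p = 122.6, quantity demanded = (143.6 − 122.6)/0.002 = 10500.
Sellers' marginal cost at q' = 10500: 4.9 + 0.002·10500 = 25.9.
Δq = 34675 − 10500 = 24175; wedge = 122.6 − 25.9 = 96.7.
DWL = ½ × 24175 × 96.7 = 1168861.25.

1168861.25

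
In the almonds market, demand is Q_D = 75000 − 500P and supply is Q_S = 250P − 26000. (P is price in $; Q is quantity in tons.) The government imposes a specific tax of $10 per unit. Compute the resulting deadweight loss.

In inverse form: demand P = 150 − 0.002Q, supply P = 104 + 0.004Q.
Competitive equilibrium: 150 − 0.002Q = 104 + 0.004Q → Q* = 7666.6667, P* = 134.6667.
With the tax, the buyer price exceeds the seller price by 10: (150 − 0.002Q) − (104 + 0.004Q) = 10 → Q' = 6000.
ΔQ = 7666.6667 − 6000 = 1666.6667; the wedge equals the tax, 10.
Welfare loss = ½ × 1666.6667 × 10 = $8333.33.

$8333.33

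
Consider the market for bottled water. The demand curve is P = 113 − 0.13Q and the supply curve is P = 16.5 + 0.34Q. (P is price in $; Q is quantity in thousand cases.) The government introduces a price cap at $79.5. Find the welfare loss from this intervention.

$94.24 thousand

Competitive equilibrium: 113 − 0.13Q = 16.5 + 0.34Q → Q* = 205.3191, P* = 86.3085.
At the ceiling P = 79.5, quantity supplied = (79.5 − 16.5)/0.34 = 185.2941.
Willingness to pay at Q' = 185.2941: 113 − 0.13·185.2941 = 88.9118.
ΔQ = 205.3191 − 185.2941 = 20.025; wedge = 88.9118 − 79.5 = 9.4118.
Welfare loss = ½ × 20.025 × 9.4118 = $94.24 thousand.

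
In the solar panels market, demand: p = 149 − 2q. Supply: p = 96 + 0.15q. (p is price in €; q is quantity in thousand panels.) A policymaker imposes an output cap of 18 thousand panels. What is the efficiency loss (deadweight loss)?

€47.56 thousand

Competitive equilibrium: 149 − 2q = 96 + 0.15q → q* = 24.6512, p* = 99.6977.
At q = 18: demand price = 149 − 2·18 = 113; supply price = 96 + 0.15·18 = 98.7.
Δq = 24.6512 − 18 = 6.6512; wedge = 113 − 98.7 = 14.3.
The triangle = ½ × 6.6512 × 14.3 = €47.56 thousand.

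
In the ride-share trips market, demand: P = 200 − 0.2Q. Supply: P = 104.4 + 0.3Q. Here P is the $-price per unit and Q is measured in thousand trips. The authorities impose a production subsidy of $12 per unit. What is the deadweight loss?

$144 thousand

Competitive equilibrium: 200 − 0.2Q = 104.4 + 0.3Q → Q* = 191.2, P* = 161.76.
The subsidy lowers effective supply by 12: P = 92.4 + 0.3Q.
New quantity: 200 − 0.2Q = 92.4 + 0.3Q → Q' = 215.2.
Overproduction ΔQ = 215.2 − 191.2 = 24; wedge = subsidy = 12.
Welfare loss = ½ × 24 × 12 = $144 thousand.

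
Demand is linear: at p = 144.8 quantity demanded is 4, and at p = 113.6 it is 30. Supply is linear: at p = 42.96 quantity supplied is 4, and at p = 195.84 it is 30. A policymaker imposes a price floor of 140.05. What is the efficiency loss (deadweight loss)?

384.79

Demand slope = (113.6 − 144.8)/(30 − 4) = −1.2, so p = 149.6 − 1.2q.
Supply slope = (195.84 − 42.96)/(30 − 4) = 5.88, so p = 19.44 + 5.88q.
Competitive equilibrium: 149.6 − 1.2q = 19.44 + 5.88q → q* = 18.3842, p* = 127.539.
At the floor p = 140.05, quantity demanded = (149.6 − 140.05)/1.2 = 7.9583.
Sellers' marginal cost at q' = 7.9583: 19.44 + 5.88·7.9583 = 66.2348.
Δq = 18.3842 − 7.9583 = 10.4259; wedge = 140.05 − 66.2348 = 73.8152.
Welfare loss = ½ × 10.4259 × 73.8152 = 384.79.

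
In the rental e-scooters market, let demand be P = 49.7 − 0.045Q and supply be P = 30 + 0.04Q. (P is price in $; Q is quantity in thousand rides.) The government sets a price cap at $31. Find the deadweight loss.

$1816.94 thousand

Competitive equilibrium: 49.7 − 0.045Q = 30 + 0.04Q → Q* = 231.7647, P* = 39.2706.
At the ceiling P = 31, quantity supplied = (31 − 30)/0.04 = 25.
Willingness to pay at Q' = 25: 49.7 − 0.045·25 = 48.575.
ΔQ = 231.7647 − 25 = 206.7647; wedge = 48.575 − 31 = 17.575.
Welfare loss = ½ × 206.7647 × 17.575 = $1816.94 thousand.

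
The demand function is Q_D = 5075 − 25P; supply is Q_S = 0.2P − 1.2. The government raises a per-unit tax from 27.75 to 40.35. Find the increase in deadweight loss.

In inverse form: demand P = 203 − 0.04Q, supply P = 6 + 5Q.
Competitive equilibrium: 203 − 0.04Q = 6 + 5Q → Q* = 39.0873, P* = 201.4365.
For a per-unit tax t: ΔQ = t/5.04, so DWL = ½·t·(t/5.04) = t²/10.08.
At t = 27.75: DWL = 76.395. At t = 40.35: DWL = 161.52.
Increase = 161.52 − 76.395 = 85.125.

85.125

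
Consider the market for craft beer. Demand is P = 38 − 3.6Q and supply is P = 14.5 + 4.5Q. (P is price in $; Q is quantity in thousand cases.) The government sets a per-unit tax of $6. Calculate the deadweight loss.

$2.22 thousand

Competitive equilibrium: 38 − 3.6Q = 14.5 + 4.5Q → Q* = 2.9012, P* = 27.5556.
With the tax, the buyer price exceeds the seller price by 6: (38 − 3.6Q) − (14.5 + 4.5Q) = 6 → Q' = 2.1605.
ΔQ = 2.9012 − 2.1605 = 0.7407; the wedge equals the tax, 6.
Deadweight loss = ½ × 0.7407 × 6 = $2.22 thousand.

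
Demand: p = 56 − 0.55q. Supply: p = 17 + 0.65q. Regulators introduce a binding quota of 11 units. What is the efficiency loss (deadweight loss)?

Competitive equilibrium: 56 − 0.55q = 17 + 0.65q → q* = 32.5, p* = 38.125.
At q = 11: demand price = 56 − 0.55·11 = 49.95; supply price = 17 + 0.65·11 = 24.15.
Δq = 32.5 − 11 = 21.5; wedge = 49.95 − 24.15 = 25.8.
Welfare loss = ½ × 21.5 × 25.8 = 277.35.

277.35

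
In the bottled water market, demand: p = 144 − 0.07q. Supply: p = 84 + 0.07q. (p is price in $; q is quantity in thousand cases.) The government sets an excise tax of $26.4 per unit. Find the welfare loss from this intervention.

Competitive equilibrium: 144 − 0.07q = 84 + 0.07q → q* = 428.5714, p* = 114.
With the tax, the buyer price exceeds the seller price by 26.4: (144 − 0.07q) − (84 + 0.07q) = 26.4 → q' = 240.
Δq = 428.5714 − 240 = 188.5714; the wedge equals the tax, 26.4.
Welfare loss = ½ × 188.5714 × 26.4 = $2489.14 thousand.

$2489.14 thousand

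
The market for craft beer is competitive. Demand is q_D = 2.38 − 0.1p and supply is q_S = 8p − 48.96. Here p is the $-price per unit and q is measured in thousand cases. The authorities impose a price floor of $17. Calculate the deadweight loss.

$5.75 thousand

In inverse form: demand p = 23.8 − 10q, supply p = 6.12 + 0.125q.
Competitive equilibrium: 23.8 − 10q = 6.12 + 0.125q → q* = 1.7462, p* = 6.3383.
At the floor p = 17, quantity demanded = (23.8 − 17)/10 = 0.68.
Sellers' marginal cost at q' = 0.68: 6.12 + 0.125·0.68 = 6.205.
Δq = 1.7462 − 0.68 = 1.0662; wedge = 17 − 6.205 = 10.795.
Deadweight loss = ½ × 1.0662 × 10.795 = $5.75 thousand.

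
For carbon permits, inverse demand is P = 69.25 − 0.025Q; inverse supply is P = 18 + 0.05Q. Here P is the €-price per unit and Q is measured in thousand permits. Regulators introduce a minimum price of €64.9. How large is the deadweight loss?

Competitive equilibrium: 69.25 − 0.025Q = 18 + 0.05Q → Q* = 683.3333, P* = 52.1667.
At the floor P = 64.9, quantity demanded = (69.25 − 64.9)/0.025 = 174.
Sellers' marginal cost at Q' = 174: 18 + 0.05·174 = 26.7.
ΔQ = 683.3333 − 174 = 509.3333; wedge = 64.9 − 26.7 = 38.2.
Welfare loss = ½ × 509.3333 × 38.2 = €9728.27 thousand.

€9728.27 thousand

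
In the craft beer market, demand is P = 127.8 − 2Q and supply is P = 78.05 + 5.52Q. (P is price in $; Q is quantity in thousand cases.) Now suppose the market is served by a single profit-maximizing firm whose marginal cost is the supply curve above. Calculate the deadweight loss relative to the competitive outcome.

Competitive equilibrium: 127.8 − 2Q = 78.05 + 5.52Q → Q* = 6.6157, P* = 114.5686.
Marginal revenue: MR = 127.8 − 4Q. Set MR = MC: 127.8 − 4Q = 78.05 + 5.52Q → Q_m = 5.2258.
Price P_m = 127.8 − 2·5.2258 = 117.3484; MC(Q_m) = 78.05 + 5.52·5.2258 = 106.8964.
Competitive Q* = 6.6157, so ΔQ = 1.3899; wedge = 117.3484 − 106.8964 = 10.452.
DWL = ½ × 1.3899 × 10.452 = $7.26 thousand.

$7.26 thousand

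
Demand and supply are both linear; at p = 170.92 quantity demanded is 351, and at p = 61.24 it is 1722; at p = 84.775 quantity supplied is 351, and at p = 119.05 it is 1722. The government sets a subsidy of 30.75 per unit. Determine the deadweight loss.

Demand slope = (61.24 − 170.92)/(1722 − 351) = −0.08, so p = 199 − 0.08q.
Supply slope = (119.05 − 84.775)/(1722 − 351) = 0.025, so p = 76 + 0.025q.
Competitive equilibrium: 199 − 0.08q = 76 + 0.025q → q* = 1171.4286, p* = 105.2857.
The subsidy lowers effective supply by 30.75: p = 45.25 + 0.025q.
New quantity: 199 − 0.08q = 45.25 + 0.025q → q' = 1464.2857.
Overproduction Δq = 1464.2857 − 1171.4286 = 292.8571; wedge = subsidy = 30.75.
Welfare loss = ½ × 292.8571 × 30.75 = 4502.68.

4502.68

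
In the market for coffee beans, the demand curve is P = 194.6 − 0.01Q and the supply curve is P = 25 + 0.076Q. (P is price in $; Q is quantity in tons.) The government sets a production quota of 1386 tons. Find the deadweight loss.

Competitive equilibrium: 194.6 − 0.01Q = 25 + 0.076Q → Q* = 1972.093, P* = 174.8791.
At Q = 1386: demand price = 194.6 − 0.01·1386 = 180.74; supply price = 25 + 0.076·1386 = 130.336.
ΔQ = 1972.093 − 1386 = 586.093; wedge = 180.74 − 130.336 = 50.404.
The triangle = ½ × 586.093 × 50.404 = $14770.72.

$14770.72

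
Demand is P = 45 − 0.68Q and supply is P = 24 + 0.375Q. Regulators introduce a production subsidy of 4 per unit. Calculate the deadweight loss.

Competitive equilibrium: 45 − 0.68Q = 24 + 0.375Q → Q* = 19.9052, P* = 31.4645.
The subsidy lowers effective supply by 4: P = 20 + 0.375Q.
New quantity: 45 − 0.68Q = 20 + 0.375Q → Q' = 23.6967.
Overproduction ΔQ = 23.6967 − 19.9052 = 3.7915; wedge = subsidy = 4.
Deadweight loss = ½ × 3.7915 × 4 = 7.58.

7.58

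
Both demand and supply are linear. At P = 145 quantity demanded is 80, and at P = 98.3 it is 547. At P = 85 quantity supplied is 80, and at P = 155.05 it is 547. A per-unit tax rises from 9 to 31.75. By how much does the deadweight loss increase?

1854.125

Demand slope = (98.3 − 145)/(547 − 80) = −0.1, so P = 153 − 0.1Q.
Supply slope = (155.05 − 85)/(547 − 80) = 0.15, so P = 73 + 0.15Q.
Competitive equilibrium: 153 − 0.1Q = 73 + 0.15Q → Q* = 320, P* = 121.
For a per-unit tax t: ΔQ = t/0.25, so DWL = ½·t·(t/0.25) = t²/0.5.
At t = 9: DWL = 162. At t = 31.75: DWL = 2016.125.
Increase = 2016.125 − 162 = 1854.125.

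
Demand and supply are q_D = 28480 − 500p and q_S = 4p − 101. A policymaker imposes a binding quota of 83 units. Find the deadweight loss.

In inverse form: demand p = 56.96 − 0.002q, supply p = 25.25 + 0.25q.
Competitive equilibrium: 56.96 − 0.002q = 25.25 + 0.25q → q* = 125.8333, p* = 56.7083.
At q = 83: demand price = 56.96 − 0.002·83 = 56.794; supply price = 25.25 + 0.25·83 = 46.
Δq = 125.8333 − 83 = 42.8333; wedge = 56.794 − 46 = 10.794.
The triangle = ½ × 42.8333 × 10.794 = 231.17.

231.17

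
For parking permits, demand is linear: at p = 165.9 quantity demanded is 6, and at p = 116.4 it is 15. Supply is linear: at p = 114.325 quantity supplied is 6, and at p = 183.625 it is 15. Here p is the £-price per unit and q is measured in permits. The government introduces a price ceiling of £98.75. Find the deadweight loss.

Demand slope = (116.4 − 165.9)/(15 − 6) = −5.5, so p = 198.9 − 5.5q.
Supply slope = (183.625 − 114.325)/(15 − 6) = 7.7, so p = 68.125 + 7.7q.
Competitive equilibrium: 198.9 − 5.5q = 68.125 + 7.7q → q* = 9.9072, p* = 144.4104.
At the ceiling p = 98.75, quantity supplied = (98.75 − 68.125)/7.7 = 3.9773.
Willingness to pay at q' = 3.9773: 198.9 − 5.5·3.9773 = 177.0249.
Δq = 9.9072 − 3.9773 = 5.9299; wedge = 177.0249 − 98.75 = 78.2749.
DWL = ½ × 5.9299 × 78.2749 = £232.08.

£232.08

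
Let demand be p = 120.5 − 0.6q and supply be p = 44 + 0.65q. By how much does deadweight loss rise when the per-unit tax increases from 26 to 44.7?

Competitive equilibrium: 120.5 − 0.6q = 44 + 0.65q → q* = 61.2, p* = 83.78.
For a per-unit tax t: Δq = t/1.25, so DWL = ½·t·(t/1.25) = t²/2.5.
At t = 26: DWL = 270.4. At t = 44.7: DWL = 799.236.
Increase = 799.236 − 270.4 = 528.836.

528.836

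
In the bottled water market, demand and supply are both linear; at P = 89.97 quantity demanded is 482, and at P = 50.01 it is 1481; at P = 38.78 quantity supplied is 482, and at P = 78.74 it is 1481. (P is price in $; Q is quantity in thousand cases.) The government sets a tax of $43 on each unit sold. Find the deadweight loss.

$11556.25 thousand

Demand slope = (50.01 − 89.97)/(1481 − 482) = −0.04, so P = 109.25 − 0.04Q.
Supply slope = (78.74 − 38.78)/(1481 − 482) = 0.04, so P = 19.5 + 0.04Q.
Competitive equilibrium: 109.25 − 0.04Q = 19.5 + 0.04Q → Q* = 1121.875, P* = 64.375.
With the tax, the buyer price exceeds the seller price by 43: (109.25 − 0.04Q) − (19.5 + 0.04Q) = 43 → Q' = 584.375.
ΔQ = 1121.875 − 584.375 = 537.5; the wedge equals the tax, 43.
Welfare loss = ½ × 537.5 × 43 = $11556.25 thousand.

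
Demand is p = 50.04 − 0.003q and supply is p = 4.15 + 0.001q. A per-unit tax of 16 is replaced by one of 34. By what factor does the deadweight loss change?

4.516

Competitive equilibrium: 50.04 − 0.003q = 4.15 + 0.001q → q* = 11472.5, p* = 15.6225.
For a per-unit tax t: Δq = t/0.004, so DWL = ½·t·(t/0.004) = t²/0.008.
At t = 16: DWL = 32000. At t = 34: DWL = 144500.
Ratio = (34/16)² = 4.516.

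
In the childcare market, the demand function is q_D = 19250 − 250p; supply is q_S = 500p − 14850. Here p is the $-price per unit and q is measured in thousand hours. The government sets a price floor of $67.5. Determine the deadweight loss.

In inverse form: demand p = 77 − 0.004q, supply p = 29.7 + 0.002q.
Competitive equilibrium: 77 − 0.004q = 29.7 + 0.002q → q* = 7883.3333, p* = 45.4667.
At the floor p = 67.5, quantity demanded = (77 − 67.5)/0.004 = 2375.
Sellers' marginal cost at q' = 2375: 29.7 + 0.002·2375 = 34.45.
Δq = 7883.3333 − 2375 = 5508.3333; wedge = 67.5 − 34.45 = 33.05.
The triangle = ½ × 5508.3333 × 33.05 = $91025.21 thousand.

$91025.21 thousand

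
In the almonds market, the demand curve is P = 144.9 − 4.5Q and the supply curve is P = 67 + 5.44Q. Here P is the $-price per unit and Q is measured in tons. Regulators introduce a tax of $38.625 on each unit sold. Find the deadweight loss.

Competitive equilibrium: 144.9 − 4.5Q = 67 + 5.44Q → Q* = 7.837, P* = 109.6334.
With the tax, the buyer price exceeds the seller price by 38.625: (144.9 − 4.5Q) − (67 + 5.44Q) = 38.625 → Q' = 3.9512.
ΔQ = 7.837 − 3.9512 = 3.8858; the wedge equals the tax, 38.625.
The triangle = ½ × 3.8858 × 38.625 = $75.04.

$75.04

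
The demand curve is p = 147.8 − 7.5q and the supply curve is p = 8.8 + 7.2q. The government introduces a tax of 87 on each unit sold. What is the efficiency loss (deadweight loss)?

Competitive equilibrium: 147.8 − 7.5q = 8.8 + 7.2q → q* = 9.4558, p* = 76.8816.
With the tax, the buyer price exceeds the seller price by 87: (147.8 − 7.5q) − (8.8 + 7.2q) = 87 → q' = 3.5374.
Δq = 9.4558 − 3.5374 = 5.9184; the wedge equals the tax, 87.
The triangle = ½ × 5.9184 × 87 = 257.45.

257.45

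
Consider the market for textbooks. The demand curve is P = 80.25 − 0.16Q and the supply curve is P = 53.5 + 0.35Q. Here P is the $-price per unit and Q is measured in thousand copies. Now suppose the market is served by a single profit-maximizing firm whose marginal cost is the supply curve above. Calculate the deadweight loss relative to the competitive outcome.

Competitive equilibrium: 80.25 − 0.16Q = 53.5 + 0.35Q → Q* = 52.451, P* = 71.8578.
Marginal revenue: MR = 80.25 − 0.32Q. Set MR = MC: 80.25 − 0.32Q = 53.5 + 0.35Q → Q_m = 39.9254.
Price P_m = 80.25 − 0.16·39.9254 = 73.8619; MC(Q_m) = 53.5 + 0.35·39.9254 = 67.4739.
Competitive Q* = 52.451, so ΔQ = 12.5256; wedge = 73.8619 − 67.4739 = 6.388.
Deadweight loss = ½ × 12.5256 × 6.388 = $40.01 thousand.

$40.01 thousand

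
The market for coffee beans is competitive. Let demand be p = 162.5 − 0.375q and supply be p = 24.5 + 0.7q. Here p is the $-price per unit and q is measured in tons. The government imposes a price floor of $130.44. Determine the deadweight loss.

Competitive equilibrium: 162.5 − 0.375q = 24.5 + 0.7q → q* = 128.3721, p* = 114.3605.
At the floor p = 130.44, quantity demanded = (162.5 − 130.44)/0.375 = 85.4933.
Sellers' marginal cost at q' = 85.4933: 24.5 + 0.7·85.4933 = 84.3453.
Δq = 128.3721 − 85.4933 = 42.8788; wedge = 130.44 − 84.3453 = 46.0947.
Deadweight loss = ½ × 42.8788 × 46.0947 = $988.24.

$988.24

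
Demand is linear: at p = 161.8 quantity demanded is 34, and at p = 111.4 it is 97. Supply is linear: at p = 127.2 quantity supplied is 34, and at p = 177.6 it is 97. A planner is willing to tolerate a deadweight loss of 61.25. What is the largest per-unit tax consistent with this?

14

Demand slope = (111.4 − 161.8)/(97 − 34) = −0.8, so p = 189 − 0.8q.
Supply slope = (177.6 − 127.2)/(97 − 34) = 0.8, so p = 100 + 0.8q.
Competitive equilibrium: 189 − 0.8q = 100 + 0.8q → q* = 55.625, p* = 144.5.
A tax t gives Δq = t/1.6 and wedge t, so DWL = t²/3.2.
t²/3.2 = 61.25 → t² = 196 → t = 14.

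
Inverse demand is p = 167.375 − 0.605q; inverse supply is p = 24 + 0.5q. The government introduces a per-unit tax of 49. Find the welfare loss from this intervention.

1086.43

Competitive equilibrium: 167.375 − 0.605q = 24 + 0.5q → q* = 129.7511, p* = 88.8756.
With the tax, the buyer price exceeds the seller price by 49: (167.375 − 0.605q) − (24 + 0.5q) = 49 → q' = 85.4072.
Δq = 129.7511 − 85.4072 = 44.3439; the wedge equals the tax, 49.
Welfare loss = ½ × 44.3439 × 49 = 1086.43.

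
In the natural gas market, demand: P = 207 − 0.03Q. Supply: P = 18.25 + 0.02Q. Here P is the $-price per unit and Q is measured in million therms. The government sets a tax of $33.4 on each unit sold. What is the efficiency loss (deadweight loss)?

$11155.60 million

Competitive equilibrium: 207 − 0.03Q = 18.25 + 0.02Q → Q* = 3775, P* = 93.75.
With the tax, the buyer price exceeds the seller price by 33.4: (207 − 0.03Q) − (18.25 + 0.02Q) = 33.4 → Q' = 3107.
ΔQ = 3775 − 3107 = 668; the wedge equals the tax, 33.4.
Welfare loss = ½ × 668 × 33.4 = $11155.60 million.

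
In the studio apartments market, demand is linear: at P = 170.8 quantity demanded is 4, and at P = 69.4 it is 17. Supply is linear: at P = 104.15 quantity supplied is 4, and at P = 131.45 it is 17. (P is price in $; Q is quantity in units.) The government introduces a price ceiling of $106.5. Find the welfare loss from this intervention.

Demand slope = (69.4 − 170.8)/(17 − 4) = −7.8, so P = 202 − 7.8Q.
Supply slope = (131.45 − 104.15)/(17 − 4) = 2.1, so P = 95.75 + 2.1Q.
Competitive equilibrium: 202 − 7.8Q = 95.75 + 2.1Q → Q* = 10.7323, P* = 118.2879.
At the ceiling P = 106.5, quantity supplied = (106.5 − 95.75)/2.1 = 5.119.
Willingness to pay at Q' = 5.119: 202 − 7.8·5.119 = 162.0718.
ΔQ = 10.7323 − 5.119 = 5.6133; wedge = 162.0718 − 106.5 = 55.5718.
The triangle = ½ × 5.6133 × 55.5718 = $155.97.

$155.97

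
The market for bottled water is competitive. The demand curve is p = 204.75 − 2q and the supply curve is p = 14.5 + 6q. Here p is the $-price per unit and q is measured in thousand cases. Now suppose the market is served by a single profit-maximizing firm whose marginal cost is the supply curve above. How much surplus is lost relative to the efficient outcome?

$90.49 thousand

Competitive equilibrium: 204.75 − 2q = 14.5 + 6q → q* = 23.7813, p* = 157.1875.
Marginal revenue: MR = 204.75 − 4q. Set MR = MC: 204.75 − 4q = 14.5 + 6q → q_m = 19.025.
Price p_m = 204.75 − 2·19.025 = 166.7; MC(q_m) = 14.5 + 6·19.025 = 128.65.
Competitive q* = 23.7813, so Δq = 4.7563; wedge = 166.7 − 128.65 = 38.05.
Deadweight loss = ½ × 4.7563 × 38.05 = $90.49 thousand.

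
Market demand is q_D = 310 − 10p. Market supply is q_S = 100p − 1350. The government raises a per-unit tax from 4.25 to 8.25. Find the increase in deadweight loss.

227.27

In inverse form: demand p = 31 − 0.1q, supply p = 13.5 + 0.01q.
Competitive equilibrium: 31 − 0.1q = 13.5 + 0.01q → q* = 159.0909, p* = 15.0909.
For a per-unit tax t: Δq = t/0.11, so DWL = ½·t·(t/0.11) = t²/0.22.
At t = 4.25: DWL = 82.102. At t = 8.25: DWL = 309.375.
Increase = 309.375 − 82.102 = 227.27.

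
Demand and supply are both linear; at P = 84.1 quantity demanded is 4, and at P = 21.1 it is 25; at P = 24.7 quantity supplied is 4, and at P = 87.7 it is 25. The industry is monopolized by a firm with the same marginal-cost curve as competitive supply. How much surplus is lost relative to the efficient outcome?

Demand slope = (21.1 − 84.1)/(25 − 4) = −3, so P = 96.1 − 3Q.
Supply slope = (87.7 − 24.7)/(25 − 4) = 3, so P = 12.7 + 3Q.
Competitive equilibrium: 96.1 − 3Q = 12.7 + 3Q → Q* = 13.9, P* = 54.4.
Marginal revenue: MR = 96.1 − 6Q. Set MR = MC: 96.1 − 6Q = 12.7 + 3Q → Q_m = 9.2667.
Price P_m = 96.1 − 3·9.2667 = 68.2999; MC(Q_m) = 12.7 + 3·9.2667 = 40.5001.
Competitive Q* = 13.9, so ΔQ = 4.6333; wedge = 68.2999 − 40.5001 = 27.7998.
DWL = ½ × 4.6333 × 27.7998 = 64.40.

64.40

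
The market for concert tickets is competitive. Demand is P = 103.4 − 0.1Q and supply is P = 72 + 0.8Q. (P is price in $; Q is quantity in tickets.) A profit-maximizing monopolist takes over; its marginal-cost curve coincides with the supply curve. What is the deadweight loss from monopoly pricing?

Competitive equilibrium: 103.4 − 0.1Q = 72 + 0.8Q → Q* = 34.8889, P* = 99.9111.
Marginal revenue: MR = 103.4 − 0.2Q. Set MR = MC: 103.4 − 0.2Q = 72 + 0.8Q → Q_m = 31.4.
Price P_m = 103.4 − 0.1·31.4 = 100.26; MC(Q_m) = 72 + 0.8·31.4 = 97.12.
Competitive Q* = 34.8889, so ΔQ = 3.4889; wedge = 100.26 − 97.12 = 3.14.
DWL = ½ × 3.4889 × 3.14 = $5.48.

$5.48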